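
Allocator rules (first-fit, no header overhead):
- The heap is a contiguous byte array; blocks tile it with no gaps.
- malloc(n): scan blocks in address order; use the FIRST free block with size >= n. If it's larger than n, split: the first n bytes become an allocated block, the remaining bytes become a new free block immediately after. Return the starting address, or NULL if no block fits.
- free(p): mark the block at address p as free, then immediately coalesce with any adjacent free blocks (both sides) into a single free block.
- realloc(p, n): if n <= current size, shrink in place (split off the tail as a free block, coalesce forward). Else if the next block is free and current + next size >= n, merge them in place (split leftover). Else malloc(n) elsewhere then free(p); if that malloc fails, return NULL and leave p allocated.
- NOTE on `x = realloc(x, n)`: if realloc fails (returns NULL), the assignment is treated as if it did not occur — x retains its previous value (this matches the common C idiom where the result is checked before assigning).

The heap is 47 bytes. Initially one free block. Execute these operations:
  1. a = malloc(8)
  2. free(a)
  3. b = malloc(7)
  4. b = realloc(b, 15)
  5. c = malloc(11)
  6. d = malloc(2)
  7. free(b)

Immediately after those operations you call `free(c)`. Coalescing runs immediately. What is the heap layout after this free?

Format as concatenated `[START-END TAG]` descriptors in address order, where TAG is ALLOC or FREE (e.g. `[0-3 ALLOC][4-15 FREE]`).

Op 1: a = malloc(8) -> a = 0; heap: [0-7 ALLOC][8-46 FREE]
Op 2: free(a) -> (freed a); heap: [0-46 FREE]
Op 3: b = malloc(7) -> b = 0; heap: [0-6 ALLOC][7-46 FREE]
Op 4: b = realloc(b, 15) -> b = 0; heap: [0-14 ALLOC][15-46 FREE]
Op 5: c = malloc(11) -> c = 15; heap: [0-14 ALLOC][15-25 ALLOC][26-46 FREE]
Op 6: d = malloc(2) -> d = 26; heap: [0-14 ALLOC][15-25 ALLOC][26-27 ALLOC][28-46 FREE]
Op 7: free(b) -> (freed b); heap: [0-14 FREE][15-25 ALLOC][26-27 ALLOC][28-46 FREE]
free(c): c = 15 -> block [15-25 ALLOC]; mark free, coalesce with adjacent free neighbors -> [0-25 FREE][26-27 ALLOC][28-46 FREE]

Answer: [0-25 FREE][26-27 ALLOC][28-46 FREE]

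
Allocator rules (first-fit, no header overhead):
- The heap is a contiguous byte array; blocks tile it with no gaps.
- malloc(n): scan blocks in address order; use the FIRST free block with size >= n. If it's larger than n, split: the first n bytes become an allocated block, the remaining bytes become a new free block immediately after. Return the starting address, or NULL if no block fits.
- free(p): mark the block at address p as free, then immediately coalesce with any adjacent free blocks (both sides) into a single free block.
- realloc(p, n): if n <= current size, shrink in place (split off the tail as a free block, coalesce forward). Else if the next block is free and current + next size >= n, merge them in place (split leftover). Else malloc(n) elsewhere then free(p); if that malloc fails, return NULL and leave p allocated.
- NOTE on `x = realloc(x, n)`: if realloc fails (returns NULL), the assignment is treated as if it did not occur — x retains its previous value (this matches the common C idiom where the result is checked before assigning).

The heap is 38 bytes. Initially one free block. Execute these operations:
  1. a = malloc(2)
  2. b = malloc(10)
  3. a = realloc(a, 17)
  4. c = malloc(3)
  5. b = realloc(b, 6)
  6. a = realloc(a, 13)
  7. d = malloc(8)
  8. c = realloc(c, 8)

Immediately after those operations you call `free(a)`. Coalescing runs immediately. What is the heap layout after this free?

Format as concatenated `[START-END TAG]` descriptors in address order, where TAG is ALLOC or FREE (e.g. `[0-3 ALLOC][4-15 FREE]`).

Answer: [0-1 FREE][2-7 ALLOC][8-28 FREE][29-36 ALLOC][37-37 FREE]

Derivation:
Op 1: a = malloc(2) -> a = 0; heap: [0-1 ALLOC][2-37 FREE]
Op 2: b = malloc(10) -> b = 2; heap: [0-1 ALLOC][2-11 ALLOC][12-37 FREE]
Op 3: a = realloc(a, 17) -> a = 12; heap: [0-1 FREE][2-11 ALLOC][12-28 ALLOC][29-37 FREE]
Op 4: c = malloc(3) -> c = 29; heap: [0-1 FREE][2-11 ALLOC][12-28 ALLOC][29-31 ALLOC][32-37 FREE]
Op 5: b = realloc(b, 6) -> b = 2; heap: [0-1 FREE][2-7 ALLOC][8-11 FREE][12-28 ALLOC][29-31 ALLOC][32-37 FREE]
Op 6: a = realloc(a, 13) -> a = 12; heap: [0-1 FREE][2-7 ALLOC][8-11 FREE][12-24 ALLOC][25-28 FREE][29-31 ALLOC][32-37 FREE]
Op 7: d = malloc(8) -> d = NULL; heap: [0-1 FREE][2-7 ALLOC][8-11 FREE][12-24 ALLOC][25-28 FREE][29-31 ALLOC][32-37 FREE]
Op 8: c = realloc(c, 8) -> c = 29; heap: [0-1 FREE][2-7 ALLOC][8-11 FREE][12-24 ALLOC][25-28 FREE][29-36 ALLOC][37-37 FREE]
free(a): a = 12 -> block [12-24 ALLOC]; mark free, coalesce with adjacent free neighbors -> [0-1 FREE][2-7 ALLOC][8-28 FREE][29-36 ALLOC][37-37 FREE]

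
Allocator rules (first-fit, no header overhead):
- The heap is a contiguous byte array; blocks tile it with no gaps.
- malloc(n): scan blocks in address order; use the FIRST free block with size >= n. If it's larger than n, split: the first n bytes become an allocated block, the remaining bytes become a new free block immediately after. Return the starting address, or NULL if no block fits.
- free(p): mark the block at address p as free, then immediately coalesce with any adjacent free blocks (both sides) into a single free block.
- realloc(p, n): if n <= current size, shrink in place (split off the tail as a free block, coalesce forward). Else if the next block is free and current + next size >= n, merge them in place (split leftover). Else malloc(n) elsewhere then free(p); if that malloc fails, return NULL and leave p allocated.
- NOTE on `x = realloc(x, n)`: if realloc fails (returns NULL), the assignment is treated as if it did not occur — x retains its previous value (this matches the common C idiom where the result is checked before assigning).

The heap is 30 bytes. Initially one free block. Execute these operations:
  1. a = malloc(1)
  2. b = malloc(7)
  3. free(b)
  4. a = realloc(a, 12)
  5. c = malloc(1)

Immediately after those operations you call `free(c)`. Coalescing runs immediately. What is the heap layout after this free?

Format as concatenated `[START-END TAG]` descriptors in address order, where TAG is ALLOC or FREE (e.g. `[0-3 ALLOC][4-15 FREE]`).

Op 1: a = malloc(1) -> a = 0; heap: [0-0 ALLOC][1-29 FREE]
Op 2: b = malloc(7) -> b = 1; heap: [0-0 ALLOC][1-7 ALLOC][8-29 FREE]
Op 3: free(b) -> (freed b); heap: [0-0 ALLOC][1-29 FREE]
Op 4: a = realloc(a, 12) -> a = 0; heap: [0-11 ALLOC][12-29 FREE]
Op 5: c = malloc(1) -> c = 12; heap: [0-11 ALLOC][12-12 ALLOC][13-29 FREE]
free(c): c = 12 -> block [12-12 ALLOC]; mark free, coalesce with adjacent free neighbors -> [0-11 ALLOC][12-29 FREE]

Answer: [0-11 ALLOC][12-29 FREE]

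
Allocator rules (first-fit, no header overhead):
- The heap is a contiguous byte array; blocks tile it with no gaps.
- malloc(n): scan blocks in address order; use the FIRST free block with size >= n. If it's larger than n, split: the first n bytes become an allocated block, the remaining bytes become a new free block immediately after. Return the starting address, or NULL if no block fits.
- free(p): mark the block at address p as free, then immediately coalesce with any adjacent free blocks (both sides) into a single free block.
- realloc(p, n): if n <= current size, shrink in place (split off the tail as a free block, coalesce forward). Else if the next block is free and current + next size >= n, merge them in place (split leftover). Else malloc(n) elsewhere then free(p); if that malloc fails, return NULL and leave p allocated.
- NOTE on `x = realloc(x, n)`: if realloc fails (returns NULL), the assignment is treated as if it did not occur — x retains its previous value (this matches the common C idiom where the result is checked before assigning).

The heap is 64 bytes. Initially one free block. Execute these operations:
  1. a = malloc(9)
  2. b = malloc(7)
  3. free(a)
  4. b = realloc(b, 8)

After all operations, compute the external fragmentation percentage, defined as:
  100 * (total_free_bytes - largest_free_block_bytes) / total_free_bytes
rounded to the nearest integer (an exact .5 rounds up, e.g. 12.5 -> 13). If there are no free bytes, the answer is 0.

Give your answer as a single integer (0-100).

Answer: 16

Derivation:
Op 1: a = malloc(9) -> a = 0; heap: [0-8 ALLOC][9-63 FREE]
Op 2: b = malloc(7) -> b = 9; heap: [0-8 ALLOC][9-15 ALLOC][16-63 FREE]
Op 3: free(a) -> (freed a); heap: [0-8 FREE][9-15 ALLOC][16-63 FREE]
Op 4: b = realloc(b, 8) -> b = 9; heap: [0-8 FREE][9-16 ALLOC][17-63 FREE]
Free blocks: [9 47] total_free=56 largest=47 -> 100*(56-47)/56 = 900/56 ≈ 16.071 -> rounds to 16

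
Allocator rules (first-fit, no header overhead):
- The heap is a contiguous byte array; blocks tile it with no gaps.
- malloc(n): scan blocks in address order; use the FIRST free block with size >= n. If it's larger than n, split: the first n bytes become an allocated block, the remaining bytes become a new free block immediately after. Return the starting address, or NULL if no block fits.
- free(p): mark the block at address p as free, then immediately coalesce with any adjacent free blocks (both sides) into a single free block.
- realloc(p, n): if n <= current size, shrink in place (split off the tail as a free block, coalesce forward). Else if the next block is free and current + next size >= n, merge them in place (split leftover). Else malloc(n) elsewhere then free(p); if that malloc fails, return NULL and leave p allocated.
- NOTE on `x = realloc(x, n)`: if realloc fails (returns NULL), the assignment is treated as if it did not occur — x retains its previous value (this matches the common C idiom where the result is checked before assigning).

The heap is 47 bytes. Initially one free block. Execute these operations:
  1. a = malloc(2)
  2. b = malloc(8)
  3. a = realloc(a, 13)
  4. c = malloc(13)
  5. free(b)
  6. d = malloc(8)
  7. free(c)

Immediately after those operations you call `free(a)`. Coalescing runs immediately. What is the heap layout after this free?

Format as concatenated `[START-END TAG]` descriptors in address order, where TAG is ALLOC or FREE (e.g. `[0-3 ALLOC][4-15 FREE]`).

Op 1: a = malloc(2) -> a = 0; heap: [0-1 ALLOC][2-46 FREE]
Op 2: b = malloc(8) -> b = 2; heap: [0-1 ALLOC][2-9 ALLOC][10-46 FREE]
Op 3: a = realloc(a, 13) -> a = 10; heap: [0-1 FREE][2-9 ALLOC][10-22 ALLOC][23-46 FREE]
Op 4: c = malloc(13) -> c = 23; heap: [0-1 FREE][2-9 ALLOC][10-22 ALLOC][23-35 ALLOC][36-46 FREE]
Op 5: free(b) -> (freed b); heap: [0-9 FREE][10-22 ALLOC][23-35 ALLOC][36-46 FREE]
Op 6: d = malloc(8) -> d = 0; heap: [0-7 ALLOC][8-9 FREE][10-22 ALLOC][23-35 ALLOC][36-46 FREE]
Op 7: free(c) -> (freed c); heap: [0-7 ALLOC][8-9 FREE][10-22 ALLOC][23-46 FREE]
free(a): a = 10 -> block [10-22 ALLOC]; mark free, coalesce with adjacent free neighbors -> [0-7 ALLOC][8-46 FREE]

Answer: [0-7 ALLOC][8-46 FREE]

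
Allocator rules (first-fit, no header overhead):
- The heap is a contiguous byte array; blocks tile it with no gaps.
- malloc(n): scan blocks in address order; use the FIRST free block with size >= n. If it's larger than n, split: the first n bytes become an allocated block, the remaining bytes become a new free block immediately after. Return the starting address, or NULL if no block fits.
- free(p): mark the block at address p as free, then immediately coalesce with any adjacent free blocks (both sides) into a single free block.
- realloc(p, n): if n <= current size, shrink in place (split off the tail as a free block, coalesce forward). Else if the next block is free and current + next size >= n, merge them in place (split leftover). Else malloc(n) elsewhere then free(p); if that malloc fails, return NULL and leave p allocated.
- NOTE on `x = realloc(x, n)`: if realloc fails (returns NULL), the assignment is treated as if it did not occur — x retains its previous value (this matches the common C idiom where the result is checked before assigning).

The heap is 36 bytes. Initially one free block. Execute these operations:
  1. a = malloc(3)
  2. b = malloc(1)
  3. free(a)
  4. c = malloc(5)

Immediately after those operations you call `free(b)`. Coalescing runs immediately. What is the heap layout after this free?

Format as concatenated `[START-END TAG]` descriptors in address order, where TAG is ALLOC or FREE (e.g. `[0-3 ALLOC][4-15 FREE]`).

Op 1: a = malloc(3) -> a = 0; heap: [0-2 ALLOC][3-35 FREE]
Op 2: b = malloc(1) -> b = 3; heap: [0-2 ALLOC][3-3 ALLOC][4-35 FREE]
Op 3: free(a) -> (freed a); heap: [0-2 FREE][3-3 ALLOC][4-35 FREE]
Op 4: c = malloc(5) -> c = 4; heap: [0-2 FREE][3-3 ALLOC][4-8 ALLOC][9-35 FREE]
free(b): b = 3 -> block [3-3 ALLOC]; mark free, coalesce with adjacent free neighbors -> [0-3 FREE][4-8 ALLOC][9-35 FREE]

Answer: [0-3 FREE][4-8 ALLOC][9-35 FREE]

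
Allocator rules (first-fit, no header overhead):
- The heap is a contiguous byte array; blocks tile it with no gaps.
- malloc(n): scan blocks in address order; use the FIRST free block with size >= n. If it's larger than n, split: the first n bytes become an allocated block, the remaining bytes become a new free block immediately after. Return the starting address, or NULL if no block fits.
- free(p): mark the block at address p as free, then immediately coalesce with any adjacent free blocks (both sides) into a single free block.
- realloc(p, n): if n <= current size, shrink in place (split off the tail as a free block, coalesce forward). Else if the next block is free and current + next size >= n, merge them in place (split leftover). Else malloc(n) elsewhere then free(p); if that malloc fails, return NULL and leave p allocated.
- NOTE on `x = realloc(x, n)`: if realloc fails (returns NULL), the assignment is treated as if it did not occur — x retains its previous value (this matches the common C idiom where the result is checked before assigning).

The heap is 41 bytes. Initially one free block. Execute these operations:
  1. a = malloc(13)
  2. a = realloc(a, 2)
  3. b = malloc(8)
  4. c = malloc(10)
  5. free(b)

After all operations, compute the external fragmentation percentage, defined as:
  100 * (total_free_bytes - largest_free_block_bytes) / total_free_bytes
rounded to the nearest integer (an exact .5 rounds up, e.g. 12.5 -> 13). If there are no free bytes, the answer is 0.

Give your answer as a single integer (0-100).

Answer: 28

Derivation:
Op 1: a = malloc(13) -> a = 0; heap: [0-12 ALLOC][13-40 FREE]
Op 2: a = realloc(a, 2) -> a = 0; heap: [0-1 ALLOC][2-40 FREE]
Op 3: b = malloc(8) -> b = 2; heap: [0-1 ALLOC][2-9 ALLOC][10-40 FREE]
Op 4: c = malloc(10) -> c = 10; heap: [0-1 ALLOC][2-9 ALLOC][10-19 ALLOC][20-40 FREE]
Op 5: free(b) -> (freed b); heap: [0-1 ALLOC][2-9 FREE][10-19 ALLOC][20-40 FREE]
Free blocks: [8 21] total_free=29 largest=21 -> 100*(29-21)/29 = 800/29 ≈ 27.586 -> rounds to 28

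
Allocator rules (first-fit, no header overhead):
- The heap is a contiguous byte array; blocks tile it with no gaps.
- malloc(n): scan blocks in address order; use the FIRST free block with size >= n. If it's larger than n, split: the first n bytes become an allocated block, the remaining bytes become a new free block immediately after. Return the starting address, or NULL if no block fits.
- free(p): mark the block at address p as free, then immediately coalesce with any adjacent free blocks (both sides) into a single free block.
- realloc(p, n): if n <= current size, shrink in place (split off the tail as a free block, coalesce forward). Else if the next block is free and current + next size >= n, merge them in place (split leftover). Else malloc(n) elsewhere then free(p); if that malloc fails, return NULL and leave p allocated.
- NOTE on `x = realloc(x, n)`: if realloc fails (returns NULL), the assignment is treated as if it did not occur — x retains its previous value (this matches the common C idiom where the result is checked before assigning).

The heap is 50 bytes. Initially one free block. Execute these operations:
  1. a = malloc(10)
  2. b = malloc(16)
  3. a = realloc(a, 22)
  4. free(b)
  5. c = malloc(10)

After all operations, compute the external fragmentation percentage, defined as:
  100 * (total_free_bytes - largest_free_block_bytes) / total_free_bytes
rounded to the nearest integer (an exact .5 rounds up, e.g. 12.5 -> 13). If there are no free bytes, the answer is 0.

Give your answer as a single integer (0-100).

Answer: 11

Derivation:
Op 1: a = malloc(10) -> a = 0; heap: [0-9 ALLOC][10-49 FREE]
Op 2: b = malloc(16) -> b = 10; heap: [0-9 ALLOC][10-25 ALLOC][26-49 FREE]
Op 3: a = realloc(a, 22) -> a = 26; heap: [0-9 FREE][10-25 ALLOC][26-47 ALLOC][48-49 FREE]
Op 4: free(b) -> (freed b); heap: [0-25 FREE][26-47 ALLOC][48-49 FREE]
Op 5: c = malloc(10) -> c = 0; heap: [0-9 ALLOC][10-25 FREE][26-47 ALLOC][48-49 FREE]
Free blocks: [16 2] total_free=18 largest=16 -> 100*(18-16)/18 = 200/18 ≈ 11.111 -> rounds to 11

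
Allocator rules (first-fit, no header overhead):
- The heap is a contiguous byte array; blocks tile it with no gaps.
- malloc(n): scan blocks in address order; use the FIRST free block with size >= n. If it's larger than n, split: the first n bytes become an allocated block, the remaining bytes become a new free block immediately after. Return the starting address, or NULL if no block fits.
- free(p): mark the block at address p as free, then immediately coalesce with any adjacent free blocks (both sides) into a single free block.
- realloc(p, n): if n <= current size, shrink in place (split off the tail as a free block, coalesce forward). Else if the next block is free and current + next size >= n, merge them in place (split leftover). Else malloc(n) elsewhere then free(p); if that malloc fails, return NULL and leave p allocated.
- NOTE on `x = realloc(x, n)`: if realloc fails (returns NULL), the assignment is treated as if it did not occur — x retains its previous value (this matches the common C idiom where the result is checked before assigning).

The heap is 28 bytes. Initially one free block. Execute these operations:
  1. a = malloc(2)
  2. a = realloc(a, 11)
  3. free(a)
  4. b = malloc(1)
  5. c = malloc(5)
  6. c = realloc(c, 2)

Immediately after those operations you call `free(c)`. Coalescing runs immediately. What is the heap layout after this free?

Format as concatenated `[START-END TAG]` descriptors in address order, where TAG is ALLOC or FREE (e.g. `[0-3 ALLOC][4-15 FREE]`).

Answer: [0-0 ALLOC][1-27 FREE]

Derivation:
Op 1: a = malloc(2) -> a = 0; heap: [0-1 ALLOC][2-27 FREE]
Op 2: a = realloc(a, 11) -> a = 0; heap: [0-10 ALLOC][11-27 FREE]
Op 3: free(a) -> (freed a); heap: [0-27 FREE]
Op 4: b = malloc(1) -> b = 0; heap: [0-0 ALLOC][1-27 FREE]
Op 5: c = malloc(5) -> c = 1; heap: [0-0 ALLOC][1-5 ALLOC][6-27 FREE]
Op 6: c = realloc(c, 2) -> c = 1; heap: [0-0 ALLOC][1-2 ALLOC][3-27 FREE]
free(c): c = 1 -> block [1-2 ALLOC]; mark free, coalesce with adjacent free neighbors -> [0-0 ALLOC][1-27 FREE]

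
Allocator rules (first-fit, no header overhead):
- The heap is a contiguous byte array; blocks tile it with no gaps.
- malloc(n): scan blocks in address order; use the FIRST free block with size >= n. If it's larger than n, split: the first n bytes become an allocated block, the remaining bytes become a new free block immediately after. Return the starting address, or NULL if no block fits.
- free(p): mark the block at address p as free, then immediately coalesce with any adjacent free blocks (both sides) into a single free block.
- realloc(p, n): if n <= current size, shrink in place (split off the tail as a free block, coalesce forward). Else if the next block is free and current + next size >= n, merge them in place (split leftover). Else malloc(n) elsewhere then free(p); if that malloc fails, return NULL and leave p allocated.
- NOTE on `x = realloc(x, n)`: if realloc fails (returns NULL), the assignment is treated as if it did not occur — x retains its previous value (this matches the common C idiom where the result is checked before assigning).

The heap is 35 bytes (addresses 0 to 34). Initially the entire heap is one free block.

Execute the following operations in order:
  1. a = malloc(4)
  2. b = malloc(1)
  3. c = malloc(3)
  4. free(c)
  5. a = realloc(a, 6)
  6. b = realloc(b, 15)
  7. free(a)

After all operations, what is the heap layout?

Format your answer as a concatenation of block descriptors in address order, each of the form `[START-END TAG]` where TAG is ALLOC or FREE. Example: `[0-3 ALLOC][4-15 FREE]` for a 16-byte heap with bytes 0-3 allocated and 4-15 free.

Answer: [0-10 FREE][11-25 ALLOC][26-34 FREE]

Derivation:
Op 1: a = malloc(4) -> a = 0; heap: [0-3 ALLOC][4-34 FREE]
Op 2: b = malloc(1) -> b = 4; heap: [0-3 ALLOC][4-4 ALLOC][5-34 FREE]
Op 3: c = malloc(3) -> c = 5; heap: [0-3 ALLOC][4-4 ALLOC][5-7 ALLOC][8-34 FREE]
Op 4: free(c) -> (freed c); heap: [0-3 ALLOC][4-4 ALLOC][5-34 FREE]
Op 5: a = realloc(a, 6) -> a = 5; heap: [0-3 FREE][4-4 ALLOC][5-10 ALLOC][11-34 FREE]
Op 6: b = realloc(b, 15) -> b = 11; heap: [0-4 FREE][5-10 ALLOC][11-25 ALLOC][26-34 FREE]
Op 7: free(a) -> (freed a); heap: [0-10 FREE][11-25 ALLOC][26-34 FREE]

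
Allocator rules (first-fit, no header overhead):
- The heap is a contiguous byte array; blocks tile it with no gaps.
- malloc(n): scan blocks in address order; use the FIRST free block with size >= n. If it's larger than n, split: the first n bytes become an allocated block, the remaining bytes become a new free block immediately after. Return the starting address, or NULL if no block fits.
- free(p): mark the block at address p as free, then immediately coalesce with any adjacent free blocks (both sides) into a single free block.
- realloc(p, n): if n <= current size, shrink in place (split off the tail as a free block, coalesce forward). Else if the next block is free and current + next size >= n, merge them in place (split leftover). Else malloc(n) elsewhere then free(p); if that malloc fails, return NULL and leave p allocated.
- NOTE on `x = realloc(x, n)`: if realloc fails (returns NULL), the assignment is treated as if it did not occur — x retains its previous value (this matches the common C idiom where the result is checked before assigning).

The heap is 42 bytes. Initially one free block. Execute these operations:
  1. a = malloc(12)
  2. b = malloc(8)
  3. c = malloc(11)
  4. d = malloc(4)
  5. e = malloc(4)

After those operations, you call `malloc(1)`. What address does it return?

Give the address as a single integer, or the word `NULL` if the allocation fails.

Answer: 39

Derivation:
Op 1: a = malloc(12) -> a = 0; heap: [0-11 ALLOC][12-41 FREE]
Op 2: b = malloc(8) -> b = 12; heap: [0-11 ALLOC][12-19 ALLOC][20-41 FREE]
Op 3: c = malloc(11) -> c = 20; heap: [0-11 ALLOC][12-19 ALLOC][20-30 ALLOC][31-41 FREE]
Op 4: d = malloc(4) -> d = 31; heap: [0-11 ALLOC][12-19 ALLOC][20-30 ALLOC][31-34 ALLOC][35-41 FREE]
Op 5: e = malloc(4) -> e = 35; heap: [0-11 ALLOC][12-19 ALLOC][20-30 ALLOC][31-34 ALLOC][35-38 ALLOC][39-41 FREE]
malloc(1): first-fit scan over [0-11 ALLOC][12-19 ALLOC][20-30 ALLOC][31-34 ALLOC][35-38 ALLOC][39-41 FREE] -> 39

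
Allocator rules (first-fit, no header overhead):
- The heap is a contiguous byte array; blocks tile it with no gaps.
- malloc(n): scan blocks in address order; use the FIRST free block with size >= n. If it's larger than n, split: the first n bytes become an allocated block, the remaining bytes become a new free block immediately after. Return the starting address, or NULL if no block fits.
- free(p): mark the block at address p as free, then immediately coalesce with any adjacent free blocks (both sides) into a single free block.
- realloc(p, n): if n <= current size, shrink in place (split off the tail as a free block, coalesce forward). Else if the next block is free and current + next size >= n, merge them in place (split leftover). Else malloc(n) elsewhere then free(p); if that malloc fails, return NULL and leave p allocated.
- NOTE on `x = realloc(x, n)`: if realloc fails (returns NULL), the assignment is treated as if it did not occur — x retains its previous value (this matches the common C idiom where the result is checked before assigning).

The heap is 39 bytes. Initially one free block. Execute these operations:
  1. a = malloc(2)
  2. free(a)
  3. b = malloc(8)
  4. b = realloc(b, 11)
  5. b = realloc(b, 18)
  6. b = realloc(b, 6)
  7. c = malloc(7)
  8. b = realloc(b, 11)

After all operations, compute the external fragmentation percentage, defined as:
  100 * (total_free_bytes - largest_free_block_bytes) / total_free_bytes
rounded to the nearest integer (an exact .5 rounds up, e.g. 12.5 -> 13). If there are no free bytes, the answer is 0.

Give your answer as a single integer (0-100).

Op 1: a = malloc(2) -> a = 0; heap: [0-1 ALLOC][2-38 FREE]
Op 2: free(a) -> (freed a); heap: [0-38 FREE]
Op 3: b = malloc(8) -> b = 0; heap: [0-7 ALLOC][8-38 FREE]
Op 4: b = realloc(b, 11) -> b = 0; heap: [0-10 ALLOC][11-38 FREE]
Op 5: b = realloc(b, 18) -> b = 0; heap: [0-17 ALLOC][18-38 FREE]
Op 6: b = realloc(b, 6) -> b = 0; heap: [0-5 ALLOC][6-38 FREE]
Op 7: c = malloc(7) -> c = 6; heap: [0-5 ALLOC][6-12 ALLOC][13-38 FREE]
Op 8: b = realloc(b, 11) -> b = 13; heap: [0-5 FREE][6-12 ALLOC][13-23 ALLOC][24-38 FREE]
Free blocks: [6 15] total_free=21 largest=15 -> 100*(21-15)/21 = 600/21 ≈ 28.571 -> rounds to 29

Answer: 29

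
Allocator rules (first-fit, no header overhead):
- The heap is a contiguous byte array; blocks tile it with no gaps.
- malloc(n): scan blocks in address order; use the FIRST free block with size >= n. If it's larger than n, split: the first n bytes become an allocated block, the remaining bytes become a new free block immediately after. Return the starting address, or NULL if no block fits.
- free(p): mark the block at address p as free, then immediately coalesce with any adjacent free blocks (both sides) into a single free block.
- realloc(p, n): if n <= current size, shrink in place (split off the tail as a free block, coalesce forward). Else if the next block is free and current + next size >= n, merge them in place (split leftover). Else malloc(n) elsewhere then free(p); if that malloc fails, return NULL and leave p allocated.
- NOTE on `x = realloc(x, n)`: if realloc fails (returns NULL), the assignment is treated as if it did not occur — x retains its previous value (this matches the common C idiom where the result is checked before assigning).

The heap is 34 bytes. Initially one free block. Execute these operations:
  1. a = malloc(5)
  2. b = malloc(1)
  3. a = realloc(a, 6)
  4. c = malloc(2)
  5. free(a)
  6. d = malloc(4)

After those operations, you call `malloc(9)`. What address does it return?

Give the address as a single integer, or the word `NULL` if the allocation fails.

Op 1: a = malloc(5) -> a = 0; heap: [0-4 ALLOC][5-33 FREE]
Op 2: b = malloc(1) -> b = 5; heap: [0-4 ALLOC][5-5 ALLOC][6-33 FREE]
Op 3: a = realloc(a, 6) -> a = 6; heap: [0-4 FREE][5-5 ALLOC][6-11 ALLOC][12-33 FREE]
Op 4: c = malloc(2) -> c = 0; heap: [0-1 ALLOC][2-4 FREE][5-5 ALLOC][6-11 ALLOC][12-33 FREE]
Op 5: free(a) -> (freed a); heap: [0-1 ALLOC][2-4 FREE][5-5 ALLOC][6-33 FREE]
Op 6: d = malloc(4) -> d = 6; heap: [0-1 ALLOC][2-4 FREE][5-5 ALLOC][6-9 ALLOC][10-33 FREE]
malloc(9): first-fit scan over [0-1 ALLOC][2-4 FREE][5-5 ALLOC][6-9 ALLOC][10-33 FREE] -> 10

Answer: 10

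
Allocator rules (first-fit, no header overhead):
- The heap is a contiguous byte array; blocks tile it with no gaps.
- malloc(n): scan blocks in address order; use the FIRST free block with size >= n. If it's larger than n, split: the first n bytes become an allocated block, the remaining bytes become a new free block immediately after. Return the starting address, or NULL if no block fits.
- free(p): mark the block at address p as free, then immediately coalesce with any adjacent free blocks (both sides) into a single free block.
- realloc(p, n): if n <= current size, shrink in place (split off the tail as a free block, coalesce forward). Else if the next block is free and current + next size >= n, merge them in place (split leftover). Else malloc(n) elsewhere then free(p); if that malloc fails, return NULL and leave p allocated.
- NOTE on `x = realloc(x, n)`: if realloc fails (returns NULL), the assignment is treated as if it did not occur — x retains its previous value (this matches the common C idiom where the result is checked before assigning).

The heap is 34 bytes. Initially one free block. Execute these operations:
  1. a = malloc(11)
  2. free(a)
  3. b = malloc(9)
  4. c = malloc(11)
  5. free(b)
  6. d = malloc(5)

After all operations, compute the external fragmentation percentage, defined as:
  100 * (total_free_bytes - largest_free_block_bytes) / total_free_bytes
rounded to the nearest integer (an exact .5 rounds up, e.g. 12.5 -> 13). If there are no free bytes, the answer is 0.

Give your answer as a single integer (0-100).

Answer: 22

Derivation:
Op 1: a = malloc(11) -> a = 0; heap: [0-10 ALLOC][11-33 FREE]
Op 2: free(a) -> (freed a); heap: [0-33 FREE]
Op 3: b = malloc(9) -> b = 0; heap: [0-8 ALLOC][9-33 FREE]
Op 4: c = malloc(11) -> c = 9; heap: [0-8 ALLOC][9-19 ALLOC][20-33 FREE]
Op 5: free(b) -> (freed b); heap: [0-8 FREE][9-19 ALLOC][20-33 FREE]
Op 6: d = malloc(5) -> d = 0; heap: [0-4 ALLOC][5-8 FREE][9-19 ALLOC][20-33 FREE]
Free blocks: [4 14] total_free=18 largest=14 -> 100*(18-14)/18 = 400/18 ≈ 22.222 -> rounds to 22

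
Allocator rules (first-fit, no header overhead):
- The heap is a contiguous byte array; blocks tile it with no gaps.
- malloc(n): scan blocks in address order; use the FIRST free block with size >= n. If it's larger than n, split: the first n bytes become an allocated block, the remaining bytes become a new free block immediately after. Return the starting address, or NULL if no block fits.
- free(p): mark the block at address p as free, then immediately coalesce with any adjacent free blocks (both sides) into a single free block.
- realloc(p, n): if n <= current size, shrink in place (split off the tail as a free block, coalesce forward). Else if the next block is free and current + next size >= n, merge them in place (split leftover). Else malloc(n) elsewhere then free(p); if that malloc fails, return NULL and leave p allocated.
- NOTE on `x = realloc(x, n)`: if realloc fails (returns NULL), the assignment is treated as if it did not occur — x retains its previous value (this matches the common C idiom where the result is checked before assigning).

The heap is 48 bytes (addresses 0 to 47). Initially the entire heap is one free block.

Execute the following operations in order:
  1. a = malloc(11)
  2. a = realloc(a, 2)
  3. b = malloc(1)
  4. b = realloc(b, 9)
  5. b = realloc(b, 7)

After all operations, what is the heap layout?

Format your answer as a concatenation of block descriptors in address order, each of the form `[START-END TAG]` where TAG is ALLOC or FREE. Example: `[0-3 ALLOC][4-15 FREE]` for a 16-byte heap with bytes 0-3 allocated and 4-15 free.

Answer: [0-1 ALLOC][2-8 ALLOC][9-47 FREE]

Derivation:
Op 1: a = malloc(11) -> a = 0; heap: [0-10 ALLOC][11-47 FREE]
Op 2: a = realloc(a, 2) -> a = 0; heap: [0-1 ALLOC][2-47 FREE]
Op 3: b = malloc(1) -> b = 2; heap: [0-1 ALLOC][2-2 ALLOC][3-47 FREE]
Op 4: b = realloc(b, 9) -> b = 2; heap: [0-1 ALLOC][2-10 ALLOC][11-47 FREE]
Op 5: b = realloc(b, 7) -> b = 2; heap: [0-1 ALLOC][2-8 ALLOC][9-47 FREE]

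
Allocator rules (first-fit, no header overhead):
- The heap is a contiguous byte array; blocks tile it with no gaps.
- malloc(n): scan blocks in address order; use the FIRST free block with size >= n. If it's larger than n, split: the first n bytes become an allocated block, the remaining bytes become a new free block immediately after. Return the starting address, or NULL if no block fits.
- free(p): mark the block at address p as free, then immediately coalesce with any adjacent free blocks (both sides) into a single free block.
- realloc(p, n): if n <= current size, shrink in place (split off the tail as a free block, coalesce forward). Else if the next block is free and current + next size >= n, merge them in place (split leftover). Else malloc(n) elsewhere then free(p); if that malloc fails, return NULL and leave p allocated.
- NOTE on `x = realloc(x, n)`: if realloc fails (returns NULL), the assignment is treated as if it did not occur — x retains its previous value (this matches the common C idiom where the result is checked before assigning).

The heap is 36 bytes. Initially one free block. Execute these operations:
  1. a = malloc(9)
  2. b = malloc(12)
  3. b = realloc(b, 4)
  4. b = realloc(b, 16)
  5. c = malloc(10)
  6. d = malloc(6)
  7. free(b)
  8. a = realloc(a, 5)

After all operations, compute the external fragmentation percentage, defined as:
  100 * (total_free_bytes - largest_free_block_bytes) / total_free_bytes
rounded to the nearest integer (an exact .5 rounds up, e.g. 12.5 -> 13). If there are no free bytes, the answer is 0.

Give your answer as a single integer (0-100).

Answer: 5

Derivation:
Op 1: a = malloc(9) -> a = 0; heap: [0-8 ALLOC][9-35 FREE]
Op 2: b = malloc(12) -> b = 9; heap: [0-8 ALLOC][9-20 ALLOC][21-35 FREE]
Op 3: b = realloc(b, 4) -> b = 9; heap: [0-8 ALLOC][9-12 ALLOC][13-35 FREE]
Op 4: b = realloc(b, 16) -> b = 9; heap: [0-8 ALLOC][9-24 ALLOC][25-35 FREE]
Op 5: c = malloc(10) -> c = 25; heap: [0-8 ALLOC][9-24 ALLOC][25-34 ALLOC][35-35 FREE]
Op 6: d = malloc(6) -> d = NULL; heap: [0-8 ALLOC][9-24 ALLOC][25-34 ALLOC][35-35 FREE]
Op 7: free(b) -> (freed b); heap: [0-8 ALLOC][9-24 FREE][25-34 ALLOC][35-35 FREE]
Op 8: a = realloc(a, 5) -> a = 0; heap: [0-4 ALLOC][5-24 FREE][25-34 ALLOC][35-35 FREE]
Free blocks: [20 1] total_free=21 largest=20 -> 100*(21-20)/21 = 100/21 ≈ 4.762 -> rounds to 5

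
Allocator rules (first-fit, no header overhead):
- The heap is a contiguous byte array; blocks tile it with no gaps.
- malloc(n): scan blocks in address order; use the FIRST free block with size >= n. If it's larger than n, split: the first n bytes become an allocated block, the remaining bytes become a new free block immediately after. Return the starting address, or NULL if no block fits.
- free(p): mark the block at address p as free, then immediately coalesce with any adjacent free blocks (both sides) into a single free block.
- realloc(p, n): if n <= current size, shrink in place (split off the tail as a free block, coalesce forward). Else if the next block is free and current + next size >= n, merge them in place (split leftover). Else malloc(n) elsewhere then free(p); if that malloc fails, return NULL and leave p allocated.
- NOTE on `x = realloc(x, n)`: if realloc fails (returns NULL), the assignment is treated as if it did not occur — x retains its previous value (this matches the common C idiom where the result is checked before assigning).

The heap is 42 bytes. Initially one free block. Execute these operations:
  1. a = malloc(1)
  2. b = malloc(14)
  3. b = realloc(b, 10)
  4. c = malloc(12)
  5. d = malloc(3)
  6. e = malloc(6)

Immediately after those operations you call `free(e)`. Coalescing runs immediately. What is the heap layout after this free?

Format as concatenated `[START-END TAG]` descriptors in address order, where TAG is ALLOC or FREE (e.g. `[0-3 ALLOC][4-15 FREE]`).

Answer: [0-0 ALLOC][1-10 ALLOC][11-22 ALLOC][23-25 ALLOC][26-41 FREE]

Derivation:
Op 1: a = malloc(1) -> a = 0; heap: [0-0 ALLOC][1-41 FREE]
Op 2: b = malloc(14) -> b = 1; heap: [0-0 ALLOC][1-14 ALLOC][15-41 FREE]
Op 3: b = realloc(b, 10) -> b = 1; heap: [0-0 ALLOC][1-10 ALLOC][11-41 FREE]
Op 4: c = malloc(12) -> c = 11; heap: [0-0 ALLOC][1-10 ALLOC][11-22 ALLOC][23-41 FREE]
Op 5: d = malloc(3) -> d = 23; heap: [0-0 ALLOC][1-10 ALLOC][11-22 ALLOC][23-25 ALLOC][26-41 FREE]
Op 6: e = malloc(6) -> e = 26; heap: [0-0 ALLOC][1-10 ALLOC][11-22 ALLOC][23-25 ALLOC][26-31 ALLOC][32-41 FREE]
free(e): e = 26 -> block [26-31 ALLOC]; mark free, coalesce with adjacent free neighbors -> [0-0 ALLOC][1-10 ALLOC][11-22 ALLOC][23-25 ALLOC][26-41 FREE]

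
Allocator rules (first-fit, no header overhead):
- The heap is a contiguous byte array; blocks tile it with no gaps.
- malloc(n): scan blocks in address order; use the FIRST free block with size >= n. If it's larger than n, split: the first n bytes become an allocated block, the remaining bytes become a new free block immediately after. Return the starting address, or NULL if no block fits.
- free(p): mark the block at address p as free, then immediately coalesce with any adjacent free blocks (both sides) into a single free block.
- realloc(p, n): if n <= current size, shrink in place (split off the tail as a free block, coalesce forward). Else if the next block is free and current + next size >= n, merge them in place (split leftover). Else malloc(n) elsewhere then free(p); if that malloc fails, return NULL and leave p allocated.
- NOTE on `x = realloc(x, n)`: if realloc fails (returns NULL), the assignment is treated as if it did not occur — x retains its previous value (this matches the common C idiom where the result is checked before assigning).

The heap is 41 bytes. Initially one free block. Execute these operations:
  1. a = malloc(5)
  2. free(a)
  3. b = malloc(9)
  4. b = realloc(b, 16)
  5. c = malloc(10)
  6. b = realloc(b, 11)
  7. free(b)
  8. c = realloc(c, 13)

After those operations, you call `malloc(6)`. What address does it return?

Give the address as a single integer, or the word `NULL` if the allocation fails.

Op 1: a = malloc(5) -> a = 0; heap: [0-4 ALLOC][5-40 FREE]
Op 2: free(a) -> (freed a); heap: [0-40 FREE]
Op 3: b = malloc(9) -> b = 0; heap: [0-8 ALLOC][9-40 FREE]
Op 4: b = realloc(b, 16) -> b = 0; heap: [0-15 ALLOC][16-40 FREE]
Op 5: c = malloc(10) -> c = 16; heap: [0-15 ALLOC][16-25 ALLOC][26-40 FREE]
Op 6: b = realloc(b, 11) -> b = 0; heap: [0-10 ALLOC][11-15 FREE][16-25 ALLOC][26-40 FREE]
Op 7: free(b) -> (freed b); heap: [0-15 FREE][16-25 ALLOC][26-40 FREE]
Op 8: c = realloc(c, 13) -> c = 16; heap: [0-15 FREE][16-28 ALLOC][29-40 FREE]
malloc(6): first-fit scan over [0-15 FREE][16-28 ALLOC][29-40 FREE] -> 0

Answer: 0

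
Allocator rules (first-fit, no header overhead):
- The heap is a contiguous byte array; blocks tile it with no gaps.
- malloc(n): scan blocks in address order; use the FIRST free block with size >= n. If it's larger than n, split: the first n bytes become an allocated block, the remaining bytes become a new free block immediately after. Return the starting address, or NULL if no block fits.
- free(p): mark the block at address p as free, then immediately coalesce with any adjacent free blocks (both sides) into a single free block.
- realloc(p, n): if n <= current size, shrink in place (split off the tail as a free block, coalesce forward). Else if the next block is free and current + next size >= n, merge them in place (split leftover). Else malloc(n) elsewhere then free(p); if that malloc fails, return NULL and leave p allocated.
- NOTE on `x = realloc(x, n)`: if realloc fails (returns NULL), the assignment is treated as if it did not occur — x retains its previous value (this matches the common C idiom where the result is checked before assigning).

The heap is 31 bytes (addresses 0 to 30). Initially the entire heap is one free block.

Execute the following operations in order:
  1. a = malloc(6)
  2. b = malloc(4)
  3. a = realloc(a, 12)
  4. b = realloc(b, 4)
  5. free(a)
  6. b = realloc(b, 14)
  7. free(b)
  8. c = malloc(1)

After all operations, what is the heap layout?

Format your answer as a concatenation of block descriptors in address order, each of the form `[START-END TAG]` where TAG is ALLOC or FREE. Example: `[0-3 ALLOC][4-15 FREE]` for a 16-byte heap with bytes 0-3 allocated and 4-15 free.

Answer: [0-0 ALLOC][1-30 FREE]

Derivation:
Op 1: a = malloc(6) -> a = 0; heap: [0-5 ALLOC][6-30 FREE]
Op 2: b = malloc(4) -> b = 6; heap: [0-5 ALLOC][6-9 ALLOC][10-30 FREE]
Op 3: a = realloc(a, 12) -> a = 10; heap: [0-5 FREE][6-9 ALLOC][10-21 ALLOC][22-30 FREE]
Op 4: b = realloc(b, 4) -> b = 6; heap: [0-5 FREE][6-9 ALLOC][10-21 ALLOC][22-30 FREE]
Op 5: free(a) -> (freed a); heap: [0-5 FREE][6-9 ALLOC][10-30 FREE]
Op 6: b = realloc(b, 14) -> b = 6; heap: [0-5 FREE][6-19 ALLOC][20-30 FREE]
Op 7: free(b) -> (freed b); heap: [0-30 FREE]
Op 8: c = malloc(1) -> c = 0; heap: [0-0 ALLOC][1-30 FREE]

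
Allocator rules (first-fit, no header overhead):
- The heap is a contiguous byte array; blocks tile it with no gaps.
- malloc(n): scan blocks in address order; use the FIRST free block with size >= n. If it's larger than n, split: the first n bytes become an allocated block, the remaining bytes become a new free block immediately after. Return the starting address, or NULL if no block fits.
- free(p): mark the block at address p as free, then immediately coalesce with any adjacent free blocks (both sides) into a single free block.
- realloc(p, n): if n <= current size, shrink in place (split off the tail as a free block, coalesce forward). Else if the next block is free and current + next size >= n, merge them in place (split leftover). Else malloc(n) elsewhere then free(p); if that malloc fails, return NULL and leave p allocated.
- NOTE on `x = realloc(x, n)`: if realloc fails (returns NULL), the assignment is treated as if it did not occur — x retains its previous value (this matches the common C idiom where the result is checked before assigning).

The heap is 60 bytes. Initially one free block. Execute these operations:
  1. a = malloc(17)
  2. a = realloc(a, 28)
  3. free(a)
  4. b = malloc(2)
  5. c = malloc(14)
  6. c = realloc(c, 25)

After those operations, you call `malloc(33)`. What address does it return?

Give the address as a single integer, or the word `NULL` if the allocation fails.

Answer: 27

Derivation:
Op 1: a = malloc(17) -> a = 0; heap: [0-16 ALLOC][17-59 FREE]
Op 2: a = realloc(a, 28) -> a = 0; heap: [0-27 ALLOC][28-59 FREE]
Op 3: free(a) -> (freed a); heap: [0-59 FREE]
Op 4: b = malloc(2) -> b = 0; heap: [0-1 ALLOC][2-59 FREE]
Op 5: c = malloc(14) -> c = 2; heap: [0-1 ALLOC][2-15 ALLOC][16-59 FREE]
Op 6: c = realloc(c, 25) -> c = 2; heap: [0-1 ALLOC][2-26 ALLOC][27-59 FREE]
malloc(33): first-fit scan over [0-1 ALLOC][2-26 ALLOC][27-59 FREE] -> 27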